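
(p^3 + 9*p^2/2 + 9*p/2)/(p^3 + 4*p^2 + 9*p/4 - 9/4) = 2*p/(2*p - 1)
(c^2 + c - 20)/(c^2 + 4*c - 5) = (c - 4)/(c - 1)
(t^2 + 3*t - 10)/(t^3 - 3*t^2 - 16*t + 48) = (t^2 + 3*t - 10)/(t^3 - 3*t^2 - 16*t + 48)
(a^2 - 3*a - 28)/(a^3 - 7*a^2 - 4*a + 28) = (a + 4)/(a^2 - 4)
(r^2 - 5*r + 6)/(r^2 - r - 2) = (r - 3)/(r + 1)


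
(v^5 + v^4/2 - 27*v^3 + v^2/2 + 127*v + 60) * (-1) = -v^5 - v^4/2 + 27*v^3 - v^2/2 - 127*v - 60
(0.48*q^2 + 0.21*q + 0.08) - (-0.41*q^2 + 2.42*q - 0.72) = 0.89*q^2 - 2.21*q + 0.8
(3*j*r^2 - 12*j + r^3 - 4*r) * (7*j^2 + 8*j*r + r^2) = 21*j^3*r^2 - 84*j^3 + 31*j^2*r^3 - 124*j^2*r + 11*j*r^4 - 44*j*r^2 + r^5 - 4*r^3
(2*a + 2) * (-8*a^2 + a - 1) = -16*a^3 - 14*a^2 - 2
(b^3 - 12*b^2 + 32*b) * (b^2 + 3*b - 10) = b^5 - 9*b^4 - 14*b^3 + 216*b^2 - 320*b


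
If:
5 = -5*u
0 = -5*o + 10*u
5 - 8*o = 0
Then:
No Solution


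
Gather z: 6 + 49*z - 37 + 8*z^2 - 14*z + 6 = 8*z^2 + 35*z - 25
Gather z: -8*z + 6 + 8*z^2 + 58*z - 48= 8*z^2 + 50*z - 42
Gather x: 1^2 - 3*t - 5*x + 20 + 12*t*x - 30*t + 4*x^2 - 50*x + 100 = -33*t + 4*x^2 + x*(12*t - 55) + 121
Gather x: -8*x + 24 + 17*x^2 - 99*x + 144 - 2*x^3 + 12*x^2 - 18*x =-2*x^3 + 29*x^2 - 125*x + 168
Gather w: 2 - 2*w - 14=-2*w - 12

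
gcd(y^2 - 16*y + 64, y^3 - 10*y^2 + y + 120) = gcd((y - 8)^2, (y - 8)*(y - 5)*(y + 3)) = y - 8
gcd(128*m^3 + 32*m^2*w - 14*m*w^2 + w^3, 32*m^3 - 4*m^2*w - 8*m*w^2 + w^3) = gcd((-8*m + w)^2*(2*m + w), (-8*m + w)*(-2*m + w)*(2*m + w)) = -16*m^2 - 6*m*w + w^2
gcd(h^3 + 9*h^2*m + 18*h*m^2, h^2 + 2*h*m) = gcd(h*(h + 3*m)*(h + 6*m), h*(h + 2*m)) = h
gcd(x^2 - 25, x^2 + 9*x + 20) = x + 5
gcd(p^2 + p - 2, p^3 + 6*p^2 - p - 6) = p - 1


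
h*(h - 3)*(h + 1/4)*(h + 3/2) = h^4 - 5*h^3/4 - 39*h^2/8 - 9*h/8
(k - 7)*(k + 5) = k^2 - 2*k - 35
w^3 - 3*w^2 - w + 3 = (w - 3)*(w - 1)*(w + 1)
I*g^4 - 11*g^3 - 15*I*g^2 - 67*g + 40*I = (g - I)*(g + 5*I)*(g + 8*I)*(I*g + 1)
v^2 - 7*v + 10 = (v - 5)*(v - 2)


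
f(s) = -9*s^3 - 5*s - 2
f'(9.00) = -2192.00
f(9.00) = -6608.00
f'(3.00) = -248.00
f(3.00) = -260.00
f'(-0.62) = -15.38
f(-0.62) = 3.24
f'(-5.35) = -777.81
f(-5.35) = 1402.92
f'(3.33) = -304.40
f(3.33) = -350.98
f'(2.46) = -168.39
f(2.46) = -148.28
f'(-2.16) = -130.97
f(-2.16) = 99.50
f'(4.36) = -518.26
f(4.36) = -769.74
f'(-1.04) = -34.20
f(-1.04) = 13.32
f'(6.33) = -1086.86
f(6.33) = -2316.38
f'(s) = -27*s^2 - 5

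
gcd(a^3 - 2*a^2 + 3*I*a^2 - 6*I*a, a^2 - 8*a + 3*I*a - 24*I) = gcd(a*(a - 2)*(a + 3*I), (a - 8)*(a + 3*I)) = a + 3*I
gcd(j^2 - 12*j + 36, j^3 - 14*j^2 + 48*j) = j - 6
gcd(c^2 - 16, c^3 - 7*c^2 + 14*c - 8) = c - 4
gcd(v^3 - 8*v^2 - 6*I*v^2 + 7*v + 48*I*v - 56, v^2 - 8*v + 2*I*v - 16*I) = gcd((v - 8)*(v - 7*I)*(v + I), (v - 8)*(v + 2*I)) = v - 8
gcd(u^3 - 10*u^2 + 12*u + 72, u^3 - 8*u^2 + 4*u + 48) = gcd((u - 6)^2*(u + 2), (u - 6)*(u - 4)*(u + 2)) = u^2 - 4*u - 12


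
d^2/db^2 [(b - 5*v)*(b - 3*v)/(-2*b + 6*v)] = 0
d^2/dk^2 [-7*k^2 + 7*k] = -14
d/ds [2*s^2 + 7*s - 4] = 4*s + 7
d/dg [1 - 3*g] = -3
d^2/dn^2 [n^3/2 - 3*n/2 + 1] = 3*n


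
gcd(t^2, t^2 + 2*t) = t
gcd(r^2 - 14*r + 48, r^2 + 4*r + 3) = 1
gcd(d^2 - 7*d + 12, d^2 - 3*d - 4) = d - 4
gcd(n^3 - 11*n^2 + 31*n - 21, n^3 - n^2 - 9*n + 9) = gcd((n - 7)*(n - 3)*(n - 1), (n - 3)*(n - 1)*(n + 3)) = n^2 - 4*n + 3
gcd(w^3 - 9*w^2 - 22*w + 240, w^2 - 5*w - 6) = w - 6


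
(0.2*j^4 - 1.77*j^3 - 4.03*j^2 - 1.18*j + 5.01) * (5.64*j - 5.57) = 1.128*j^5 - 11.0968*j^4 - 12.8703*j^3 + 15.7919*j^2 + 34.829*j - 27.9057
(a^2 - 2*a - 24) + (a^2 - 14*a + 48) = 2*a^2 - 16*a + 24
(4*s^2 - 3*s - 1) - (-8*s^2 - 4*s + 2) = 12*s^2 + s - 3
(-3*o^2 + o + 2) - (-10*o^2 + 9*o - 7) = 7*o^2 - 8*o + 9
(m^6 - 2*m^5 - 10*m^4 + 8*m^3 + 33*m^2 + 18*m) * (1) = m^6 - 2*m^5 - 10*m^4 + 8*m^3 + 33*m^2 + 18*m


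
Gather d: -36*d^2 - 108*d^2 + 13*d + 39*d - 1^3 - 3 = -144*d^2 + 52*d - 4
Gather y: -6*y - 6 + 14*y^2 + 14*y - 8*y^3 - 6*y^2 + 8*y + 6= -8*y^3 + 8*y^2 + 16*y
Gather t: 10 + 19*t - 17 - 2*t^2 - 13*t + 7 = -2*t^2 + 6*t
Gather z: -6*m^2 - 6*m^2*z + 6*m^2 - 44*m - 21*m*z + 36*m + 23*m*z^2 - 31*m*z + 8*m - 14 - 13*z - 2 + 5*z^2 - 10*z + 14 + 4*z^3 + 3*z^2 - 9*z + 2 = 4*z^3 + z^2*(23*m + 8) + z*(-6*m^2 - 52*m - 32)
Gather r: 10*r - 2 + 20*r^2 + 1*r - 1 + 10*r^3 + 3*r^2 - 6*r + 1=10*r^3 + 23*r^2 + 5*r - 2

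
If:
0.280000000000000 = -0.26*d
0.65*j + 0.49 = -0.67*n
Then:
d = -1.08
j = -1.03076923076923*n - 0.753846153846154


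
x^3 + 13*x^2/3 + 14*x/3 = x*(x + 2)*(x + 7/3)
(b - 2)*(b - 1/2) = b^2 - 5*b/2 + 1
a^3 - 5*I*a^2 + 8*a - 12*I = (a - 6*I)*(a - I)*(a + 2*I)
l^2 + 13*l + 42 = (l + 6)*(l + 7)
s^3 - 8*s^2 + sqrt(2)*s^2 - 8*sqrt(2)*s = s*(s - 8)*(s + sqrt(2))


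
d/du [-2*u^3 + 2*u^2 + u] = -6*u^2 + 4*u + 1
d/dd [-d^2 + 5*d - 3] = 5 - 2*d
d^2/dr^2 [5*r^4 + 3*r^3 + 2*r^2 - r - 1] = 60*r^2 + 18*r + 4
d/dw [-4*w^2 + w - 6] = 1 - 8*w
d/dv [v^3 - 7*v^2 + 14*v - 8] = 3*v^2 - 14*v + 14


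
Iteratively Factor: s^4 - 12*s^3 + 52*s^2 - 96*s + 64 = (s - 4)*(s^3 - 8*s^2 + 20*s - 16) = (s - 4)^2*(s^2 - 4*s + 4) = (s - 4)^2*(s - 2)*(s - 2)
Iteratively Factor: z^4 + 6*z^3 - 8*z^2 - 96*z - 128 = (z + 2)*(z^3 + 4*z^2 - 16*z - 64) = (z + 2)*(z + 4)*(z^2 - 16) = (z + 2)*(z + 4)^2*(z - 4)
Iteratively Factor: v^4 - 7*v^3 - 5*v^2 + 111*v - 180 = (v - 5)*(v^3 - 2*v^2 - 15*v + 36) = (v - 5)*(v - 3)*(v^2 + v - 12) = (v - 5)*(v - 3)*(v + 4)*(v - 3)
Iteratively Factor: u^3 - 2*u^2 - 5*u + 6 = (u - 3)*(u^2 + u - 2) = (u - 3)*(u - 1)*(u + 2)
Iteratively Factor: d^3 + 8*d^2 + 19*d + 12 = (d + 4)*(d^2 + 4*d + 3) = (d + 1)*(d + 4)*(d + 3)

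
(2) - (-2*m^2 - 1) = 2*m^2 + 3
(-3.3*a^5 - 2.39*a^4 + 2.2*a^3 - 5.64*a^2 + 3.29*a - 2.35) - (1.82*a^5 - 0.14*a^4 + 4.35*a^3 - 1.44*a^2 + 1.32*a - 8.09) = -5.12*a^5 - 2.25*a^4 - 2.15*a^3 - 4.2*a^2 + 1.97*a + 5.74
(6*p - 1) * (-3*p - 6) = -18*p^2 - 33*p + 6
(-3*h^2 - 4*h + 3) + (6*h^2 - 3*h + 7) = 3*h^2 - 7*h + 10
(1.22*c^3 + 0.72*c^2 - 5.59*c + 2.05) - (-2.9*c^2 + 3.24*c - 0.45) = 1.22*c^3 + 3.62*c^2 - 8.83*c + 2.5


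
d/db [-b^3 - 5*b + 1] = -3*b^2 - 5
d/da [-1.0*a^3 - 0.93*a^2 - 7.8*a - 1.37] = -3.0*a^2 - 1.86*a - 7.8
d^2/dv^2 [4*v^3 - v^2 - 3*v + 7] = 24*v - 2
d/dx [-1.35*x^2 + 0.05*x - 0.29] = 0.05 - 2.7*x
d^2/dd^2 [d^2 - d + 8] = 2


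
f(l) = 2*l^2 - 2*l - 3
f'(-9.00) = -38.00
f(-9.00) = 177.00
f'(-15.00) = -62.00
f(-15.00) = 477.00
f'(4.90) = 17.60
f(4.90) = 35.22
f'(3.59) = 12.36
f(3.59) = 15.60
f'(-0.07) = -2.28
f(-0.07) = -2.85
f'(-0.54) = -4.16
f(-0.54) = -1.34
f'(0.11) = -1.56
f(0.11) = -3.20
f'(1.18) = 2.72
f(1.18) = -2.58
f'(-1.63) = -8.52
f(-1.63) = 5.57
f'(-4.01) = -18.04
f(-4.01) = 37.18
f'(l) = 4*l - 2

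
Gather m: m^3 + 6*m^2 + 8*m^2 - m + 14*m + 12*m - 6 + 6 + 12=m^3 + 14*m^2 + 25*m + 12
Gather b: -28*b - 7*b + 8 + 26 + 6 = 40 - 35*b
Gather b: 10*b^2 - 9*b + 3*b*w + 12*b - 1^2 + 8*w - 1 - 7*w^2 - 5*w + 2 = 10*b^2 + b*(3*w + 3) - 7*w^2 + 3*w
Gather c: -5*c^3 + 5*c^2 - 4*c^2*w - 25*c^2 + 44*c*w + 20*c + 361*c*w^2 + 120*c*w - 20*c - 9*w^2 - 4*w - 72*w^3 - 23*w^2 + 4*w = -5*c^3 + c^2*(-4*w - 20) + c*(361*w^2 + 164*w) - 72*w^3 - 32*w^2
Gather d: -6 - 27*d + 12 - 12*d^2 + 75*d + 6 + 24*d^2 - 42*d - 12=12*d^2 + 6*d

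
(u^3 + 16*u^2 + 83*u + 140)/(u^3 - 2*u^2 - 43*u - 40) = (u^2 + 11*u + 28)/(u^2 - 7*u - 8)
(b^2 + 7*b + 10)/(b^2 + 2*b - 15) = (b + 2)/(b - 3)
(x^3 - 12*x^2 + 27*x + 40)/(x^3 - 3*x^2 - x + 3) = (x^2 - 13*x + 40)/(x^2 - 4*x + 3)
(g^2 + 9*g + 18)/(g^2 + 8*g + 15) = (g + 6)/(g + 5)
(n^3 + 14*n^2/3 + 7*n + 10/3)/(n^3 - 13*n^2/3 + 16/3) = (3*n^2 + 11*n + 10)/(3*n^2 - 16*n + 16)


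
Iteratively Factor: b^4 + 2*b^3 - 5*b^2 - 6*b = (b - 2)*(b^3 + 4*b^2 + 3*b) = b*(b - 2)*(b^2 + 4*b + 3) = b*(b - 2)*(b + 3)*(b + 1)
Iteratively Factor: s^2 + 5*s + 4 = (s + 1)*(s + 4)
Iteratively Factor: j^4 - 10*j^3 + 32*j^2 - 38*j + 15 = (j - 1)*(j^3 - 9*j^2 + 23*j - 15) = (j - 3)*(j - 1)*(j^2 - 6*j + 5) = (j - 3)*(j - 1)^2*(j - 5)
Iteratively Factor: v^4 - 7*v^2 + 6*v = (v)*(v^3 - 7*v + 6) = v*(v - 1)*(v^2 + v - 6) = v*(v - 1)*(v + 3)*(v - 2)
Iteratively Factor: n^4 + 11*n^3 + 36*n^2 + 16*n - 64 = (n + 4)*(n^3 + 7*n^2 + 8*n - 16) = (n - 1)*(n + 4)*(n^2 + 8*n + 16) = (n - 1)*(n + 4)^2*(n + 4)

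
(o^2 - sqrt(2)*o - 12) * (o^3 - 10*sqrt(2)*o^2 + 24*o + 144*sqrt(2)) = o^5 - 11*sqrt(2)*o^4 + 32*o^3 + 240*sqrt(2)*o^2 - 576*o - 1728*sqrt(2)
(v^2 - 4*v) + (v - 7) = v^2 - 3*v - 7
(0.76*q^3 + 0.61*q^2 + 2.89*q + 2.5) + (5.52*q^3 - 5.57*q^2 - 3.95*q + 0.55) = 6.28*q^3 - 4.96*q^2 - 1.06*q + 3.05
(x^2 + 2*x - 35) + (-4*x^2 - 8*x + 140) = -3*x^2 - 6*x + 105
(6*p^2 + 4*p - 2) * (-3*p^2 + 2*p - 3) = -18*p^4 - 4*p^2 - 16*p + 6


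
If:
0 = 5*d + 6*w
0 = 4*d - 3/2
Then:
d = 3/8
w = -5/16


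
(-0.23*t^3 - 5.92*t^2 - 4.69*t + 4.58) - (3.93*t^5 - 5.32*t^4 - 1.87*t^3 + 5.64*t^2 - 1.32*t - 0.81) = -3.93*t^5 + 5.32*t^4 + 1.64*t^3 - 11.56*t^2 - 3.37*t + 5.39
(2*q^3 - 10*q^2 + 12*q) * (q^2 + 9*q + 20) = 2*q^5 + 8*q^4 - 38*q^3 - 92*q^2 + 240*q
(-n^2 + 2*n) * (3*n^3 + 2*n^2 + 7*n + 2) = -3*n^5 + 4*n^4 - 3*n^3 + 12*n^2 + 4*n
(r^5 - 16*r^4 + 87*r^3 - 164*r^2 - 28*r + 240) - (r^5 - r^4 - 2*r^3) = -15*r^4 + 89*r^3 - 164*r^2 - 28*r + 240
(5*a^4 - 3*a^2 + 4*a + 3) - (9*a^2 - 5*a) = 5*a^4 - 12*a^2 + 9*a + 3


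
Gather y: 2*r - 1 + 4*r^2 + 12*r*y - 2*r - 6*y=4*r^2 + y*(12*r - 6) - 1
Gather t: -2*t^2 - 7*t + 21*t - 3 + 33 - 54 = -2*t^2 + 14*t - 24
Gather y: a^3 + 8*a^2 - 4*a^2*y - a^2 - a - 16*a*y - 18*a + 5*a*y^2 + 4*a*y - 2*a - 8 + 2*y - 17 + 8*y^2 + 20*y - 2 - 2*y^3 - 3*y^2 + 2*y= a^3 + 7*a^2 - 21*a - 2*y^3 + y^2*(5*a + 5) + y*(-4*a^2 - 12*a + 24) - 27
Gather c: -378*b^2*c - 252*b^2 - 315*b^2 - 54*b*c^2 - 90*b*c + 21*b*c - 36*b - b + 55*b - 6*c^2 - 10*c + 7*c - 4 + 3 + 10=-567*b^2 + 18*b + c^2*(-54*b - 6) + c*(-378*b^2 - 69*b - 3) + 9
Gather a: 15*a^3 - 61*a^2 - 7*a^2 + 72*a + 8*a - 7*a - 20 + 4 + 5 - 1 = 15*a^3 - 68*a^2 + 73*a - 12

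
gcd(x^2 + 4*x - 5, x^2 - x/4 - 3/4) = x - 1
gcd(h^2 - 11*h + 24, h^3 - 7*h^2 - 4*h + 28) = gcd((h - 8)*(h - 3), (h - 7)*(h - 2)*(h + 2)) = 1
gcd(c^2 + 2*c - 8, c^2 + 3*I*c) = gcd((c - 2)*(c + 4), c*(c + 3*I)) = 1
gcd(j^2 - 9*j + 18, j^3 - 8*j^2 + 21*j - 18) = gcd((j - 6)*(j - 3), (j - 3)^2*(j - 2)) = j - 3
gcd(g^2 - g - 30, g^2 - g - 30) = g^2 - g - 30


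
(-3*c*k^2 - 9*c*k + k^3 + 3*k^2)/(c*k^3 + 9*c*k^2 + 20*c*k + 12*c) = k*(-3*c*k - 9*c + k^2 + 3*k)/(c*(k^3 + 9*k^2 + 20*k + 12))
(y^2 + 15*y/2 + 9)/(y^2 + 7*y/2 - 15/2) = (2*y^2 + 15*y + 18)/(2*y^2 + 7*y - 15)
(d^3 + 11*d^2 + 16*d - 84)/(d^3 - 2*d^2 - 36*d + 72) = (d + 7)/(d - 6)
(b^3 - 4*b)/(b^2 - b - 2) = b*(b + 2)/(b + 1)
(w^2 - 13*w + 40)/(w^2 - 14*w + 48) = (w - 5)/(w - 6)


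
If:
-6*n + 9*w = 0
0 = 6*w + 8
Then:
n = -2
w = -4/3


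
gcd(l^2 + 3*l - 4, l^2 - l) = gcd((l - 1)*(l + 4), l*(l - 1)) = l - 1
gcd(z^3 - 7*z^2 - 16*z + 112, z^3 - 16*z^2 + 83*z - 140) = z^2 - 11*z + 28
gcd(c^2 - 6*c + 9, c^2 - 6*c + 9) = c^2 - 6*c + 9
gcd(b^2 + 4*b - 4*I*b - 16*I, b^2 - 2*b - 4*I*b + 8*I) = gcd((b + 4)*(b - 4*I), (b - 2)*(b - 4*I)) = b - 4*I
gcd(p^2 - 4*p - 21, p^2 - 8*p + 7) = p - 7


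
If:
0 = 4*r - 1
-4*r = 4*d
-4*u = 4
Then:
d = -1/4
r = 1/4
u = -1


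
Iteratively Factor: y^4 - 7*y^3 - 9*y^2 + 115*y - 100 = (y + 4)*(y^3 - 11*y^2 + 35*y - 25) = (y - 5)*(y + 4)*(y^2 - 6*y + 5) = (y - 5)*(y - 1)*(y + 4)*(y - 5)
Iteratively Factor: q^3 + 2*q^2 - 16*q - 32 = (q - 4)*(q^2 + 6*q + 8) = (q - 4)*(q + 2)*(q + 4)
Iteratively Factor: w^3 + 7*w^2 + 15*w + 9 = (w + 3)*(w^2 + 4*w + 3) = (w + 1)*(w + 3)*(w + 3)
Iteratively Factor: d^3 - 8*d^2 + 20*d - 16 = (d - 4)*(d^2 - 4*d + 4) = (d - 4)*(d - 2)*(d - 2)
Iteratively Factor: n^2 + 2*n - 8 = (n - 2)*(n + 4)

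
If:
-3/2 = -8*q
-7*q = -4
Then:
No Solution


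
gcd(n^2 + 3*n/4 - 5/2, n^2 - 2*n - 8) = n + 2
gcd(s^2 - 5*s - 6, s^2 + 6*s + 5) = s + 1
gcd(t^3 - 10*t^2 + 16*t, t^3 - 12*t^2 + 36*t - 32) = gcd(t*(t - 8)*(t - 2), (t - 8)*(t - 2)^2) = t^2 - 10*t + 16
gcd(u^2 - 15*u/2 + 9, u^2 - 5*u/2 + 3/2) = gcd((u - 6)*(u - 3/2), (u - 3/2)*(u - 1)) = u - 3/2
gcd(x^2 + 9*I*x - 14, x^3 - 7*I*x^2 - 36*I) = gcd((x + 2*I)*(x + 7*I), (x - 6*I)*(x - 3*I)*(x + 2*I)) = x + 2*I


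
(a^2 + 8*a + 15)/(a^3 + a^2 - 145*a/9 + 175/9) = 9*(a + 3)/(9*a^2 - 36*a + 35)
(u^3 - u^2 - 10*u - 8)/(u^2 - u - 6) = (u^2 - 3*u - 4)/(u - 3)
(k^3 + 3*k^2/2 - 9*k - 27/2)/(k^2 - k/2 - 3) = (k^2 - 9)/(k - 2)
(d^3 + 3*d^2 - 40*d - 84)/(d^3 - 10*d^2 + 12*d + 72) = (d + 7)/(d - 6)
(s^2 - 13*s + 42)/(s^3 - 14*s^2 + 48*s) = (s - 7)/(s*(s - 8))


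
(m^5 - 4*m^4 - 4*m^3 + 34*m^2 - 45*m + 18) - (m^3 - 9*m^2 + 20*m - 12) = m^5 - 4*m^4 - 5*m^3 + 43*m^2 - 65*m + 30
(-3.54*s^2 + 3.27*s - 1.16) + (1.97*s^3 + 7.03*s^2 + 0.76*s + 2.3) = 1.97*s^3 + 3.49*s^2 + 4.03*s + 1.14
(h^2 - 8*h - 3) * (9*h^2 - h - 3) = 9*h^4 - 73*h^3 - 22*h^2 + 27*h + 9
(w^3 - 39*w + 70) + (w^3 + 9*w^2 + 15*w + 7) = 2*w^3 + 9*w^2 - 24*w + 77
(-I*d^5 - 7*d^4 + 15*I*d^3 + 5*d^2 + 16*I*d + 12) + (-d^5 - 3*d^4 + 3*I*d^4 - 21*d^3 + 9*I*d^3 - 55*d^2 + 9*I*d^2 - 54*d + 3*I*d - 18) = -d^5 - I*d^5 - 10*d^4 + 3*I*d^4 - 21*d^3 + 24*I*d^3 - 50*d^2 + 9*I*d^2 - 54*d + 19*I*d - 6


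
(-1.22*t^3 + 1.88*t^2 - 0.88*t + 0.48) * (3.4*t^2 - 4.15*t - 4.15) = -4.148*t^5 + 11.455*t^4 - 5.731*t^3 - 2.518*t^2 + 1.66*t - 1.992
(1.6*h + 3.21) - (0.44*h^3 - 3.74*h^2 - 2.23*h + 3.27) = -0.44*h^3 + 3.74*h^2 + 3.83*h - 0.0600000000000001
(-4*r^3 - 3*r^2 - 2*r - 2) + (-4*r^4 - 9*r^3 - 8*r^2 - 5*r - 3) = -4*r^4 - 13*r^3 - 11*r^2 - 7*r - 5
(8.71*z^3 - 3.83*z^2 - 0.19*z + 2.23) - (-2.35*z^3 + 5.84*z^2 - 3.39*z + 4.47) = 11.06*z^3 - 9.67*z^2 + 3.2*z - 2.24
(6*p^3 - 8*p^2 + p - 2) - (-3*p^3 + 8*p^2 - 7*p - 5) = 9*p^3 - 16*p^2 + 8*p + 3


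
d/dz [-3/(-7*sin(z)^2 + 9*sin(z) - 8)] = 3*(9 - 14*sin(z))*cos(z)/(7*sin(z)^2 - 9*sin(z) + 8)^2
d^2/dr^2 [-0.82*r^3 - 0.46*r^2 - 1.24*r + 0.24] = -4.92*r - 0.92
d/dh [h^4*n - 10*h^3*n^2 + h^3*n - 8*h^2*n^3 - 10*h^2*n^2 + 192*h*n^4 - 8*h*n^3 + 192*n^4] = n*(4*h^3 - 30*h^2*n + 3*h^2 - 16*h*n^2 - 20*h*n + 192*n^3 - 8*n^2)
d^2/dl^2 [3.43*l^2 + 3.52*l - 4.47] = 6.86000000000000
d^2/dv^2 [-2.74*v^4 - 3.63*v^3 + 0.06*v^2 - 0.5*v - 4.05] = -32.88*v^2 - 21.78*v + 0.12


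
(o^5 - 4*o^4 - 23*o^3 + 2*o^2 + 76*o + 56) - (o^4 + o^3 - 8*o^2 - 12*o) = o^5 - 5*o^4 - 24*o^3 + 10*o^2 + 88*o + 56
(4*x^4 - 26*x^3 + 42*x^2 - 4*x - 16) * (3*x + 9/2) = 12*x^5 - 60*x^4 + 9*x^3 + 177*x^2 - 66*x - 72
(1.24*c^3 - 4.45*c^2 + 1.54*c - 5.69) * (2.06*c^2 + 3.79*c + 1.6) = 2.5544*c^5 - 4.4674*c^4 - 11.7091*c^3 - 13.0048*c^2 - 19.1011*c - 9.104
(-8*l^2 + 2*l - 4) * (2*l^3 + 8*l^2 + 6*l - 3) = -16*l^5 - 60*l^4 - 40*l^3 + 4*l^2 - 30*l + 12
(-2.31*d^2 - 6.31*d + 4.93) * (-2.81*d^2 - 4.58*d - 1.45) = 6.4911*d^4 + 28.3109*d^3 + 18.396*d^2 - 13.4299*d - 7.1485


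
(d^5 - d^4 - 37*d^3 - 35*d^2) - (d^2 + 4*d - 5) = d^5 - d^4 - 37*d^3 - 36*d^2 - 4*d + 5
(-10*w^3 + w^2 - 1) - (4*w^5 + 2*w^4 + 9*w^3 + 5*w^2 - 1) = -4*w^5 - 2*w^4 - 19*w^3 - 4*w^2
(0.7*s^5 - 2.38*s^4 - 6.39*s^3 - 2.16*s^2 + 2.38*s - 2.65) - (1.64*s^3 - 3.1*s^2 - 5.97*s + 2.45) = 0.7*s^5 - 2.38*s^4 - 8.03*s^3 + 0.94*s^2 + 8.35*s - 5.1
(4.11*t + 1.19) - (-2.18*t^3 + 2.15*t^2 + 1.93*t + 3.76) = 2.18*t^3 - 2.15*t^2 + 2.18*t - 2.57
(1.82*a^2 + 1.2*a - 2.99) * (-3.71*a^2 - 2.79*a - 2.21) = -6.7522*a^4 - 9.5298*a^3 + 3.7227*a^2 + 5.6901*a + 6.6079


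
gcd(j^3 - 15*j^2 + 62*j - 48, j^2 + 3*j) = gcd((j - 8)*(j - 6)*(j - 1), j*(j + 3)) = 1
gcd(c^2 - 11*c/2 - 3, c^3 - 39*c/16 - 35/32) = c + 1/2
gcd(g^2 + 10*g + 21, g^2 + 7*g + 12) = g + 3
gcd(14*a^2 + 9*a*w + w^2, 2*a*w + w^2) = 2*a + w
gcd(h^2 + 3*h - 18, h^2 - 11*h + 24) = h - 3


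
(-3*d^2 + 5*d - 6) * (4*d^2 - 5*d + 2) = -12*d^4 + 35*d^3 - 55*d^2 + 40*d - 12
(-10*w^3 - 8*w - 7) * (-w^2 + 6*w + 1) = 10*w^5 - 60*w^4 - 2*w^3 - 41*w^2 - 50*w - 7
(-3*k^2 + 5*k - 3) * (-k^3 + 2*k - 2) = 3*k^5 - 5*k^4 - 3*k^3 + 16*k^2 - 16*k + 6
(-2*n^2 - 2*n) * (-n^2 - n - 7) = 2*n^4 + 4*n^3 + 16*n^2 + 14*n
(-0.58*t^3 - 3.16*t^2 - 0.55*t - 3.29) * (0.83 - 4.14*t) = 2.4012*t^4 + 12.601*t^3 - 0.3458*t^2 + 13.1641*t - 2.7307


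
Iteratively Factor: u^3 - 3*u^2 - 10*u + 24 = (u - 4)*(u^2 + u - 6) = (u - 4)*(u + 3)*(u - 2)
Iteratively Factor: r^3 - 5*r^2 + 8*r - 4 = (r - 2)*(r^2 - 3*r + 2) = (r - 2)*(r - 1)*(r - 2)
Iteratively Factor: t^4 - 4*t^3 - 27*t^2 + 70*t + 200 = (t - 5)*(t^3 + t^2 - 22*t - 40) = (t - 5)*(t + 4)*(t^2 - 3*t - 10) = (t - 5)^2*(t + 4)*(t + 2)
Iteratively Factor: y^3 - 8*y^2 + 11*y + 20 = (y + 1)*(y^2 - 9*y + 20) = (y - 4)*(y + 1)*(y - 5)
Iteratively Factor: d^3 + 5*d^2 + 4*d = (d + 1)*(d^2 + 4*d) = d*(d + 1)*(d + 4)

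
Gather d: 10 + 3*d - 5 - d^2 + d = -d^2 + 4*d + 5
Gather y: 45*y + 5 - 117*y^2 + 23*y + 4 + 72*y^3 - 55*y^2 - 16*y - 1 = 72*y^3 - 172*y^2 + 52*y + 8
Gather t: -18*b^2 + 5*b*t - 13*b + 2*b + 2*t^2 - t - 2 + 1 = -18*b^2 - 11*b + 2*t^2 + t*(5*b - 1) - 1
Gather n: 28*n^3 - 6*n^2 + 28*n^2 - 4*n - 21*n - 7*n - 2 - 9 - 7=28*n^3 + 22*n^2 - 32*n - 18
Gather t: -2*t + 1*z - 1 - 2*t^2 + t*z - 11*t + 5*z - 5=-2*t^2 + t*(z - 13) + 6*z - 6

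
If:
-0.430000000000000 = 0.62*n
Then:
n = -0.69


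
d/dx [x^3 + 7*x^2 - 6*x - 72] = 3*x^2 + 14*x - 6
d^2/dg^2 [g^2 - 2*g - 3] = 2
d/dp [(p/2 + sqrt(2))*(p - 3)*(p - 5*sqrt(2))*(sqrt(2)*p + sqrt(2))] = 2*sqrt(2)*p^3 - 9*p^2 - 3*sqrt(2)*p^2 - 23*sqrt(2)*p + 12*p + 9 + 20*sqrt(2)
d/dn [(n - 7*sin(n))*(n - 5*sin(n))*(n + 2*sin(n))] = -10*n^2*cos(n) + 3*n^2 - 20*n*sin(n) + 11*n*sin(2*n) + 210*sin(n)^2*cos(n) + 11*sin(n)^2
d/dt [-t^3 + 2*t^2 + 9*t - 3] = -3*t^2 + 4*t + 9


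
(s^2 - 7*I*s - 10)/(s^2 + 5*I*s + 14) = (s - 5*I)/(s + 7*I)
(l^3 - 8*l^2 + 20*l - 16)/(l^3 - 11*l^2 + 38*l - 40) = (l - 2)/(l - 5)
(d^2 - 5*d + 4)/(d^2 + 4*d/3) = 3*(d^2 - 5*d + 4)/(d*(3*d + 4))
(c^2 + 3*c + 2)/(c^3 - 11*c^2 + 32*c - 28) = (c^2 + 3*c + 2)/(c^3 - 11*c^2 + 32*c - 28)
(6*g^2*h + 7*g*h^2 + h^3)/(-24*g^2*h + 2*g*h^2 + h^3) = (-g - h)/(4*g - h)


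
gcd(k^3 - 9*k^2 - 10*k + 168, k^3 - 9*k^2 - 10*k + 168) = k^3 - 9*k^2 - 10*k + 168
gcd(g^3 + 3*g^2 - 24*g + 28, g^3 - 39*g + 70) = g^2 + 5*g - 14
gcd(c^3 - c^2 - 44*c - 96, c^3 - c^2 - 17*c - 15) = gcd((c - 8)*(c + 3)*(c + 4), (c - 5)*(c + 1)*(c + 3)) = c + 3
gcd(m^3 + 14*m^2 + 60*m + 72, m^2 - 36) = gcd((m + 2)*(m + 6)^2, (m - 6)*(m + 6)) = m + 6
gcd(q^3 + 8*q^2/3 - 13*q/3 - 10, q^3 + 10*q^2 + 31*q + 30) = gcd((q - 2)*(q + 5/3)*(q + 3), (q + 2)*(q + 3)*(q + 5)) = q + 3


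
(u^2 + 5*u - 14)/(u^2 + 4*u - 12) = (u + 7)/(u + 6)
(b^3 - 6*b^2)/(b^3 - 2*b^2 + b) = b*(b - 6)/(b^2 - 2*b + 1)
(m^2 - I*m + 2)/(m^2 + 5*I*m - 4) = (m - 2*I)/(m + 4*I)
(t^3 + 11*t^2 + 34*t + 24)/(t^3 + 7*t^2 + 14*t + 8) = (t + 6)/(t + 2)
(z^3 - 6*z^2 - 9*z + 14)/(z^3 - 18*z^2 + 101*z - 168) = (z^2 + z - 2)/(z^2 - 11*z + 24)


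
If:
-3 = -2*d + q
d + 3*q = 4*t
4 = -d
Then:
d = -4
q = -11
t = -37/4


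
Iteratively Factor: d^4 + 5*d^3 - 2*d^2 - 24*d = (d - 2)*(d^3 + 7*d^2 + 12*d) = (d - 2)*(d + 4)*(d^2 + 3*d) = (d - 2)*(d + 3)*(d + 4)*(d)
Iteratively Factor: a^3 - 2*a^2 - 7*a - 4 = (a + 1)*(a^2 - 3*a - 4) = (a - 4)*(a + 1)*(a + 1)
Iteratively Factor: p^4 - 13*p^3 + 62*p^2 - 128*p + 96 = (p - 4)*(p^3 - 9*p^2 + 26*p - 24) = (p - 4)*(p - 2)*(p^2 - 7*p + 12) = (p - 4)^2*(p - 2)*(p - 3)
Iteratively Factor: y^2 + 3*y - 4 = (y - 1)*(y + 4)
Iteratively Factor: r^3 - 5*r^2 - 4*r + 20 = (r - 5)*(r^2 - 4) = (r - 5)*(r + 2)*(r - 2)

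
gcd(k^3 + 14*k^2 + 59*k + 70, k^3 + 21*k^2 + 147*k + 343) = k + 7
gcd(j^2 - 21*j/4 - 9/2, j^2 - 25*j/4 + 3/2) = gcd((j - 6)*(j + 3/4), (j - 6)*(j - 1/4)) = j - 6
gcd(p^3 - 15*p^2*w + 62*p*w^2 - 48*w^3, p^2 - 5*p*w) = 1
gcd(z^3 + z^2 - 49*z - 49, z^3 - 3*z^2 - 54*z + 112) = z + 7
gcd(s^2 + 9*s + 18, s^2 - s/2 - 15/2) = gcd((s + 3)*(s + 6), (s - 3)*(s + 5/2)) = 1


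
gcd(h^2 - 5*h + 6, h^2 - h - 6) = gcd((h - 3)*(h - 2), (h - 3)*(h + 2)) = h - 3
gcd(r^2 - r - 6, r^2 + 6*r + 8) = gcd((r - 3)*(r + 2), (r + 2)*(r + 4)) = r + 2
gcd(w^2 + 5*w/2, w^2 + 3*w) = w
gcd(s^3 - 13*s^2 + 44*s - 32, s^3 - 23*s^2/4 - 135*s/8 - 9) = s - 8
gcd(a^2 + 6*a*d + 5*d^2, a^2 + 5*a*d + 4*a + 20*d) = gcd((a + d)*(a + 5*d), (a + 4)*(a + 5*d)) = a + 5*d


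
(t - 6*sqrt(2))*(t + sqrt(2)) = t^2 - 5*sqrt(2)*t - 12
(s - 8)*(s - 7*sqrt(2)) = s^2 - 7*sqrt(2)*s - 8*s + 56*sqrt(2)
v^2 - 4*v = v*(v - 4)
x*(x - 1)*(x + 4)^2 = x^4 + 7*x^3 + 8*x^2 - 16*x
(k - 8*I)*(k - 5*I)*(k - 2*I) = k^3 - 15*I*k^2 - 66*k + 80*I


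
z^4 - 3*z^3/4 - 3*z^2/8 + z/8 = z*(z - 1)*(z - 1/4)*(z + 1/2)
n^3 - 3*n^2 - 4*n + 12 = (n - 3)*(n - 2)*(n + 2)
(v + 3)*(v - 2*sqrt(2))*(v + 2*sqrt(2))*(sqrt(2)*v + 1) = sqrt(2)*v^4 + v^3 + 3*sqrt(2)*v^3 - 8*sqrt(2)*v^2 + 3*v^2 - 24*sqrt(2)*v - 8*v - 24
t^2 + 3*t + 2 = (t + 1)*(t + 2)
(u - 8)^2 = u^2 - 16*u + 64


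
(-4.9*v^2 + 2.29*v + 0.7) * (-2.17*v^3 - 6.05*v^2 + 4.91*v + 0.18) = 10.633*v^5 + 24.6757*v^4 - 39.4325*v^3 + 6.1269*v^2 + 3.8492*v + 0.126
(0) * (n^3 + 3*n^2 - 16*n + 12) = 0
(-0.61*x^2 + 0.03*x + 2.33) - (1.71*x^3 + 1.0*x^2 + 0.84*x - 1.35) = -1.71*x^3 - 1.61*x^2 - 0.81*x + 3.68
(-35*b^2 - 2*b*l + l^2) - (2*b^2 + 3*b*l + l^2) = -37*b^2 - 5*b*l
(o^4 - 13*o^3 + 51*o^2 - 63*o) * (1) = o^4 - 13*o^3 + 51*o^2 - 63*o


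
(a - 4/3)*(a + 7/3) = a^2 + a - 28/9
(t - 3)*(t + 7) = t^2 + 4*t - 21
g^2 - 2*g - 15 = (g - 5)*(g + 3)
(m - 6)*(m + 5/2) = m^2 - 7*m/2 - 15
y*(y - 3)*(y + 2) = y^3 - y^2 - 6*y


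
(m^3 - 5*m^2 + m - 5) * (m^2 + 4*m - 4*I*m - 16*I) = m^5 - m^4 - 4*I*m^4 - 19*m^3 + 4*I*m^3 - m^2 + 76*I*m^2 - 20*m + 4*I*m + 80*I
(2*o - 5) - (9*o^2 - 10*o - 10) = -9*o^2 + 12*o + 5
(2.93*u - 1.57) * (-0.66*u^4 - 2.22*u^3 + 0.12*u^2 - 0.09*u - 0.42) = -1.9338*u^5 - 5.4684*u^4 + 3.837*u^3 - 0.4521*u^2 - 1.0893*u + 0.6594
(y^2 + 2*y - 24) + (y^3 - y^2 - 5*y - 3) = y^3 - 3*y - 27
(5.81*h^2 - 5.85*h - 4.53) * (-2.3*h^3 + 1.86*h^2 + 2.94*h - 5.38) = -13.363*h^5 + 24.2616*h^4 + 16.6194*h^3 - 56.8826*h^2 + 18.1548*h + 24.3714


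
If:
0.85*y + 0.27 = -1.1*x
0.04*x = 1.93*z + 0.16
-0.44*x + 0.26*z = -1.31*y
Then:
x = -0.21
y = -0.05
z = -0.09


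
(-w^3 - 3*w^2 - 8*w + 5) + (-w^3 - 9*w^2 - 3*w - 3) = -2*w^3 - 12*w^2 - 11*w + 2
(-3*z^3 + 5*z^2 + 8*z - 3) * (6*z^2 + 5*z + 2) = -18*z^5 + 15*z^4 + 67*z^3 + 32*z^2 + z - 6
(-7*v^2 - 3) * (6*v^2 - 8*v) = -42*v^4 + 56*v^3 - 18*v^2 + 24*v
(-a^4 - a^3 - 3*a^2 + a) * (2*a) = -2*a^5 - 2*a^4 - 6*a^3 + 2*a^2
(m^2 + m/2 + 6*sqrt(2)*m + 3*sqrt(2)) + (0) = m^2 + m/2 + 6*sqrt(2)*m + 3*sqrt(2)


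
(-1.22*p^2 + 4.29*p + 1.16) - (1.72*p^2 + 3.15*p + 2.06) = -2.94*p^2 + 1.14*p - 0.9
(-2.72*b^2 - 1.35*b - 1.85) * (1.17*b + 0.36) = -3.1824*b^3 - 2.5587*b^2 - 2.6505*b - 0.666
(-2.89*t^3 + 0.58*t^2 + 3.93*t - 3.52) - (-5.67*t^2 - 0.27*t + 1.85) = -2.89*t^3 + 6.25*t^2 + 4.2*t - 5.37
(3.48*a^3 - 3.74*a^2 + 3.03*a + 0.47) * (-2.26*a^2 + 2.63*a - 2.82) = -7.8648*a^5 + 17.6048*a^4 - 26.4976*a^3 + 17.4535*a^2 - 7.3085*a - 1.3254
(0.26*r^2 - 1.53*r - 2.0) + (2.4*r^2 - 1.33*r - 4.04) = 2.66*r^2 - 2.86*r - 6.04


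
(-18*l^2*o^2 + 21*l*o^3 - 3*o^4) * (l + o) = -18*l^3*o^2 + 3*l^2*o^3 + 18*l*o^4 - 3*o^5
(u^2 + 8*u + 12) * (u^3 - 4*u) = u^5 + 8*u^4 + 8*u^3 - 32*u^2 - 48*u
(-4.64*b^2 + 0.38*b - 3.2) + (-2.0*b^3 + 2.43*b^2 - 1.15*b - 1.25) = -2.0*b^3 - 2.21*b^2 - 0.77*b - 4.45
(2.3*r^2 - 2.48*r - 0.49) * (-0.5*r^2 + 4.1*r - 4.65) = -1.15*r^4 + 10.67*r^3 - 20.618*r^2 + 9.523*r + 2.2785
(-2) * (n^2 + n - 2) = -2*n^2 - 2*n + 4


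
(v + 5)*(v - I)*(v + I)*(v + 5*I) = v^4 + 5*v^3 + 5*I*v^3 + v^2 + 25*I*v^2 + 5*v + 5*I*v + 25*I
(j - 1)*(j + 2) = j^2 + j - 2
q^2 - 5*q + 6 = (q - 3)*(q - 2)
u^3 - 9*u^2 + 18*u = u*(u - 6)*(u - 3)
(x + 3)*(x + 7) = x^2 + 10*x + 21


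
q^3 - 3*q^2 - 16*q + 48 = (q - 4)*(q - 3)*(q + 4)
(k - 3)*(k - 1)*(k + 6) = k^3 + 2*k^2 - 21*k + 18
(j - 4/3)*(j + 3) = j^2 + 5*j/3 - 4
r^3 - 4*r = r*(r - 2)*(r + 2)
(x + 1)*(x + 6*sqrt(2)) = x^2 + x + 6*sqrt(2)*x + 6*sqrt(2)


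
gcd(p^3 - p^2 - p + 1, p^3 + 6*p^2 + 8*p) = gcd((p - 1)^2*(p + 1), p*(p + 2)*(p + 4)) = 1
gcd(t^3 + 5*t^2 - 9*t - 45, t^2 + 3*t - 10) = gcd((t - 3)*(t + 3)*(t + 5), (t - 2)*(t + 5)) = t + 5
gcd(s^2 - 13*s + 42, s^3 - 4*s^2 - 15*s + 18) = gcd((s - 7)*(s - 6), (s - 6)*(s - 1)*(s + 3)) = s - 6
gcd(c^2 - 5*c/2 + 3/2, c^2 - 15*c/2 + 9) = c - 3/2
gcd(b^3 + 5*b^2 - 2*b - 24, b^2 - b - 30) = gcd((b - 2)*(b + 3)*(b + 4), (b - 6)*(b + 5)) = 1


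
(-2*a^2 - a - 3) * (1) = -2*a^2 - a - 3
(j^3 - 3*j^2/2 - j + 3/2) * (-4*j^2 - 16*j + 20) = -4*j^5 - 10*j^4 + 48*j^3 - 20*j^2 - 44*j + 30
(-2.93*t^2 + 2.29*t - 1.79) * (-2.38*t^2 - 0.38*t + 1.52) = 6.9734*t^4 - 4.3368*t^3 - 1.0636*t^2 + 4.161*t - 2.7208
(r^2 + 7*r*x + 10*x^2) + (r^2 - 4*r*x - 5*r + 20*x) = 2*r^2 + 3*r*x - 5*r + 10*x^2 + 20*x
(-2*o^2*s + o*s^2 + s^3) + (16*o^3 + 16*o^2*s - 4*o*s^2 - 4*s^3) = 16*o^3 + 14*o^2*s - 3*o*s^2 - 3*s^3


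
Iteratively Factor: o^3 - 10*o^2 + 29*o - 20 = (o - 5)*(o^2 - 5*o + 4) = (o - 5)*(o - 1)*(o - 4)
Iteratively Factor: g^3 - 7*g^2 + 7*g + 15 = (g + 1)*(g^2 - 8*g + 15) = (g - 5)*(g + 1)*(g - 3)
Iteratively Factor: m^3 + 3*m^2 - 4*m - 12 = (m + 3)*(m^2 - 4) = (m + 2)*(m + 3)*(m - 2)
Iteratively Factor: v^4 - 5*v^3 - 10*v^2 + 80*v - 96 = (v - 2)*(v^3 - 3*v^2 - 16*v + 48) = (v - 2)*(v + 4)*(v^2 - 7*v + 12) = (v - 3)*(v - 2)*(v + 4)*(v - 4)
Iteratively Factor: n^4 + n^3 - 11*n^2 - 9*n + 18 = (n + 3)*(n^3 - 2*n^2 - 5*n + 6) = (n - 3)*(n + 3)*(n^2 + n - 2) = (n - 3)*(n - 1)*(n + 3)*(n + 2)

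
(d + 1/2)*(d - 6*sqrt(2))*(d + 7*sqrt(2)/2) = d^3 - 5*sqrt(2)*d^2/2 + d^2/2 - 42*d - 5*sqrt(2)*d/4 - 21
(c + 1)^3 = c^3 + 3*c^2 + 3*c + 1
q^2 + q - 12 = (q - 3)*(q + 4)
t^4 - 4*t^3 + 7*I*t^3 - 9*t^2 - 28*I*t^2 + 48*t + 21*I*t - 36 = (t - 3)*(t - 1)*(t + 3*I)*(t + 4*I)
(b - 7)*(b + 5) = b^2 - 2*b - 35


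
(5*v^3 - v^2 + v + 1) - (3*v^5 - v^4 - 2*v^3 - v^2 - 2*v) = -3*v^5 + v^4 + 7*v^3 + 3*v + 1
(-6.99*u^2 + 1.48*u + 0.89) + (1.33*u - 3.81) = -6.99*u^2 + 2.81*u - 2.92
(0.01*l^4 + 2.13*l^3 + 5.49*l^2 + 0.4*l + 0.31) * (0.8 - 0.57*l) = -0.0057*l^5 - 1.2061*l^4 - 1.4253*l^3 + 4.164*l^2 + 0.1433*l + 0.248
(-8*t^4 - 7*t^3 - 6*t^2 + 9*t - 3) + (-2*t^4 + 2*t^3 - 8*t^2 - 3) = -10*t^4 - 5*t^3 - 14*t^2 + 9*t - 6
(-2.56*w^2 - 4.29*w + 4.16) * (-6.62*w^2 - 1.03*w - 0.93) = 16.9472*w^4 + 31.0366*w^3 - 20.7397*w^2 - 0.295100000000001*w - 3.8688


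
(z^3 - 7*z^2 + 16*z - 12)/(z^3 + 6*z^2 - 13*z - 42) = (z^2 - 4*z + 4)/(z^2 + 9*z + 14)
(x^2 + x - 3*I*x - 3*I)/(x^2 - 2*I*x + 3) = (x + 1)/(x + I)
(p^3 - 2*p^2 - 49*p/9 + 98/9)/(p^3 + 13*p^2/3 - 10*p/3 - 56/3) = (p - 7/3)/(p + 4)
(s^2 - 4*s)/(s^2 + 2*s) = (s - 4)/(s + 2)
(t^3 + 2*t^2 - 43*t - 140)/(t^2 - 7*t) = t + 9 + 20/t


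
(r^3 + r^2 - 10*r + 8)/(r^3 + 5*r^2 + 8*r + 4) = (r^3 + r^2 - 10*r + 8)/(r^3 + 5*r^2 + 8*r + 4)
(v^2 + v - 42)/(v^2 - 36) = (v + 7)/(v + 6)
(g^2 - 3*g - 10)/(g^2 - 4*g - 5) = (g + 2)/(g + 1)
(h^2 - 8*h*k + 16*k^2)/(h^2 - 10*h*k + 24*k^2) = (h - 4*k)/(h - 6*k)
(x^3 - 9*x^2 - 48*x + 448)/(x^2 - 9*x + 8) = (x^2 - x - 56)/(x - 1)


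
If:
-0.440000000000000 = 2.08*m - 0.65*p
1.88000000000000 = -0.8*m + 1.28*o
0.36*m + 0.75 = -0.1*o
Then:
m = -2.12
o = 0.14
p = -6.12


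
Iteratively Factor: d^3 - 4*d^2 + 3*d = (d)*(d^2 - 4*d + 3) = d*(d - 3)*(d - 1)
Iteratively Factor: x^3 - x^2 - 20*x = (x - 5)*(x^2 + 4*x) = x*(x - 5)*(x + 4)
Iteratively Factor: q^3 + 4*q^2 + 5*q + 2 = (q + 2)*(q^2 + 2*q + 1) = (q + 1)*(q + 2)*(q + 1)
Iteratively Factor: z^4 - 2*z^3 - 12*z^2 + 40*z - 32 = (z - 2)*(z^3 - 12*z + 16) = (z - 2)^2*(z^2 + 2*z - 8) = (z - 2)^2*(z + 4)*(z - 2)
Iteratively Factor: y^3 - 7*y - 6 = (y + 2)*(y^2 - 2*y - 3) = (y + 1)*(y + 2)*(y - 3)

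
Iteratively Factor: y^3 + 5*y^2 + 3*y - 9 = (y + 3)*(y^2 + 2*y - 3) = (y + 3)^2*(y - 1)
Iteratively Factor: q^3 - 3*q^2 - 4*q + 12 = (q - 3)*(q^2 - 4) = (q - 3)*(q + 2)*(q - 2)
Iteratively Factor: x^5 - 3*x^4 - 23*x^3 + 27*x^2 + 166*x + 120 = (x + 1)*(x^4 - 4*x^3 - 19*x^2 + 46*x + 120) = (x + 1)*(x + 2)*(x^3 - 6*x^2 - 7*x + 60) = (x + 1)*(x + 2)*(x + 3)*(x^2 - 9*x + 20) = (x - 4)*(x + 1)*(x + 2)*(x + 3)*(x - 5)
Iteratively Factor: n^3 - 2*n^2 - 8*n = (n)*(n^2 - 2*n - 8) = n*(n + 2)*(n - 4)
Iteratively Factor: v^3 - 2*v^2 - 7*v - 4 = (v + 1)*(v^2 - 3*v - 4) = (v - 4)*(v + 1)*(v + 1)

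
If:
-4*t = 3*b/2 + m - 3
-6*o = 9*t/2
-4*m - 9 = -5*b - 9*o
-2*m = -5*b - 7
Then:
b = 709/56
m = 3937/112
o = 537/56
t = -179/14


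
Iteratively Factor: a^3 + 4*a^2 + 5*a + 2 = (a + 1)*(a^2 + 3*a + 2) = (a + 1)^2*(a + 2)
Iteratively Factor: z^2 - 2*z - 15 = (z + 3)*(z - 5)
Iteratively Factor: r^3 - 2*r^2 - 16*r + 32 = (r - 4)*(r^2 + 2*r - 8) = (r - 4)*(r - 2)*(r + 4)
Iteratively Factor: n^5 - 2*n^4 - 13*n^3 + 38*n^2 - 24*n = (n + 4)*(n^4 - 6*n^3 + 11*n^2 - 6*n) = (n - 1)*(n + 4)*(n^3 - 5*n^2 + 6*n) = (n - 2)*(n - 1)*(n + 4)*(n^2 - 3*n) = (n - 3)*(n - 2)*(n - 1)*(n + 4)*(n)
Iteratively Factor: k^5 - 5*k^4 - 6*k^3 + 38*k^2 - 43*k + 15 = (k + 3)*(k^4 - 8*k^3 + 18*k^2 - 16*k + 5) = (k - 5)*(k + 3)*(k^3 - 3*k^2 + 3*k - 1) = (k - 5)*(k - 1)*(k + 3)*(k^2 - 2*k + 1) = (k - 5)*(k - 1)^2*(k + 3)*(k - 1)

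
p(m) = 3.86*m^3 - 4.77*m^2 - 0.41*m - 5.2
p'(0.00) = -0.41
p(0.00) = -5.20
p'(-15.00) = 2748.19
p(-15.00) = -14099.80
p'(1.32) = 7.17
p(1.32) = -5.17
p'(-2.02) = 66.11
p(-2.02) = -55.65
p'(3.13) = 83.18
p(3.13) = 65.15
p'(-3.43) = 168.55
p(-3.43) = -215.68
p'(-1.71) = 49.76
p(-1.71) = -37.75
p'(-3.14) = 143.72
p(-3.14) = -170.45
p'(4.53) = 194.01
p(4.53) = 253.88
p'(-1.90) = 59.52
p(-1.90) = -48.12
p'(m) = 11.58*m^2 - 9.54*m - 0.41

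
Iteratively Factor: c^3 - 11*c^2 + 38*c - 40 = (c - 2)*(c^2 - 9*c + 20) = (c - 5)*(c - 2)*(c - 4)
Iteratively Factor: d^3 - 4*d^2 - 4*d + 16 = (d - 2)*(d^2 - 2*d - 8) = (d - 4)*(d - 2)*(d + 2)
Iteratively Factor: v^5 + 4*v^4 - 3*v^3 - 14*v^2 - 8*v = (v + 1)*(v^4 + 3*v^3 - 6*v^2 - 8*v) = v*(v + 1)*(v^3 + 3*v^2 - 6*v - 8) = v*(v + 1)^2*(v^2 + 2*v - 8) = v*(v - 2)*(v + 1)^2*(v + 4)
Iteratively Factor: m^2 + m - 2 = (m - 1)*(m + 2)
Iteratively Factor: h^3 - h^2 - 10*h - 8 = (h - 4)*(h^2 + 3*h + 2) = (h - 4)*(h + 1)*(h + 2)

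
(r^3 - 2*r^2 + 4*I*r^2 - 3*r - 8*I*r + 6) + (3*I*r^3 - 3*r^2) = r^3 + 3*I*r^3 - 5*r^2 + 4*I*r^2 - 3*r - 8*I*r + 6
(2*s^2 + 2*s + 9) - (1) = 2*s^2 + 2*s + 8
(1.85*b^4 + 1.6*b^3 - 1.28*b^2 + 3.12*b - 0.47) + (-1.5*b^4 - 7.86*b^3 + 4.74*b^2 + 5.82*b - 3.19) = 0.35*b^4 - 6.26*b^3 + 3.46*b^2 + 8.94*b - 3.66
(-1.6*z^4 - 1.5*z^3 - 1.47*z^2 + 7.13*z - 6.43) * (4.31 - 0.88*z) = 1.408*z^5 - 5.576*z^4 - 5.1714*z^3 - 12.6101*z^2 + 36.3887*z - 27.7133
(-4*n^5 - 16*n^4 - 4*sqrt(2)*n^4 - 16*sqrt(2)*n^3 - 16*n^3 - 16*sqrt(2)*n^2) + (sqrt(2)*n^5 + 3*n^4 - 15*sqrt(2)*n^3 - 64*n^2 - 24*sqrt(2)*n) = -4*n^5 + sqrt(2)*n^5 - 13*n^4 - 4*sqrt(2)*n^4 - 31*sqrt(2)*n^3 - 16*n^3 - 64*n^2 - 16*sqrt(2)*n^2 - 24*sqrt(2)*n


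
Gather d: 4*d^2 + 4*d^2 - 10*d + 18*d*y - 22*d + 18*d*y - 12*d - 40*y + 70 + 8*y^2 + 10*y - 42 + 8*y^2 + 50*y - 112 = 8*d^2 + d*(36*y - 44) + 16*y^2 + 20*y - 84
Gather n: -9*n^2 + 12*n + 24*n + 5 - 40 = -9*n^2 + 36*n - 35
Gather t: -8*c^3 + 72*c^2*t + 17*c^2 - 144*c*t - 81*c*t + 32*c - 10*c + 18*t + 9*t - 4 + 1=-8*c^3 + 17*c^2 + 22*c + t*(72*c^2 - 225*c + 27) - 3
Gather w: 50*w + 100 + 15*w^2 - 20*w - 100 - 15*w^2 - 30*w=0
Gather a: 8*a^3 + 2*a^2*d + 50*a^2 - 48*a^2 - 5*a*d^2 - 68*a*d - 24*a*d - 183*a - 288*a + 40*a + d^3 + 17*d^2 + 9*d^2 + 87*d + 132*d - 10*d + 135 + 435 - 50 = 8*a^3 + a^2*(2*d + 2) + a*(-5*d^2 - 92*d - 431) + d^3 + 26*d^2 + 209*d + 520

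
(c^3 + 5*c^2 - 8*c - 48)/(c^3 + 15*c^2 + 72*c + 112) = (c - 3)/(c + 7)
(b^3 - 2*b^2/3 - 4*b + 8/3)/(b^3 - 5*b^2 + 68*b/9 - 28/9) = 3*(b + 2)/(3*b - 7)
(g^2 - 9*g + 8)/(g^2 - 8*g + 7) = (g - 8)/(g - 7)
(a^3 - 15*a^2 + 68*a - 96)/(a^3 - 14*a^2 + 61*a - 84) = (a - 8)/(a - 7)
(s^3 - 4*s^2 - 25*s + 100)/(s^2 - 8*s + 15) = (s^2 + s - 20)/(s - 3)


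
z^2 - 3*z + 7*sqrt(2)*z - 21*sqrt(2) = (z - 3)*(z + 7*sqrt(2))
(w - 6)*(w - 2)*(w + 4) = w^3 - 4*w^2 - 20*w + 48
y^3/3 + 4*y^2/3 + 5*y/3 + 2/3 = (y/3 + 1/3)*(y + 1)*(y + 2)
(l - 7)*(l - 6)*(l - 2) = l^3 - 15*l^2 + 68*l - 84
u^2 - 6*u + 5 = (u - 5)*(u - 1)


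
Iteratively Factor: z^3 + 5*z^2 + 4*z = (z)*(z^2 + 5*z + 4) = z*(z + 1)*(z + 4)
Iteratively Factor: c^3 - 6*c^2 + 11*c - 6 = (c - 1)*(c^2 - 5*c + 6) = (c - 2)*(c - 1)*(c - 3)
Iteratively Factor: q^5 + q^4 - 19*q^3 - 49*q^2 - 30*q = (q - 5)*(q^4 + 6*q^3 + 11*q^2 + 6*q) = (q - 5)*(q + 3)*(q^3 + 3*q^2 + 2*q) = (q - 5)*(q + 2)*(q + 3)*(q^2 + q) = q*(q - 5)*(q + 2)*(q + 3)*(q + 1)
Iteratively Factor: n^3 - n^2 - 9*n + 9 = (n - 3)*(n^2 + 2*n - 3) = (n - 3)*(n + 3)*(n - 1)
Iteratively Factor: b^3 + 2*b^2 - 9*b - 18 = (b + 3)*(b^2 - b - 6) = (b + 2)*(b + 3)*(b - 3)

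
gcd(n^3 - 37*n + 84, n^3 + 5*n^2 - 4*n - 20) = 1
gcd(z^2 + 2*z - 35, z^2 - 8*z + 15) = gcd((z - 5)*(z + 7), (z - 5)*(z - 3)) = z - 5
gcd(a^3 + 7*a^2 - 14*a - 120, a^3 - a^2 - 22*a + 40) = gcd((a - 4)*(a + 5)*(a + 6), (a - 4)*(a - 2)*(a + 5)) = a^2 + a - 20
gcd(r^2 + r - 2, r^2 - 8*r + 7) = r - 1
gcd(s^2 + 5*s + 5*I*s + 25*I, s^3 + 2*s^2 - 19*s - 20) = s + 5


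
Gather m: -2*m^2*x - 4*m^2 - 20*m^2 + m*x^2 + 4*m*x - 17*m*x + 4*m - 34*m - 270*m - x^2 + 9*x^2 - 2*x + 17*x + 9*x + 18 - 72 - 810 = m^2*(-2*x - 24) + m*(x^2 - 13*x - 300) + 8*x^2 + 24*x - 864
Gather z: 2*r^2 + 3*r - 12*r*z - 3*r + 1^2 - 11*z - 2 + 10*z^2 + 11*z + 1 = 2*r^2 - 12*r*z + 10*z^2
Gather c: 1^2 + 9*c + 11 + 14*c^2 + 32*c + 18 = 14*c^2 + 41*c + 30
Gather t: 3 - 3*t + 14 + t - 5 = 12 - 2*t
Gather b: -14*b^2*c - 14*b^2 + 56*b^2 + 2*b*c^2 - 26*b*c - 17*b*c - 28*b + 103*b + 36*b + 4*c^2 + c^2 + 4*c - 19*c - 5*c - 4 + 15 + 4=b^2*(42 - 14*c) + b*(2*c^2 - 43*c + 111) + 5*c^2 - 20*c + 15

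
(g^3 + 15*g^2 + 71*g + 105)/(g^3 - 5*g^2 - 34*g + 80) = (g^2 + 10*g + 21)/(g^2 - 10*g + 16)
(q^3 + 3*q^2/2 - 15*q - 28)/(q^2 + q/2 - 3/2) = (2*q^3 + 3*q^2 - 30*q - 56)/(2*q^2 + q - 3)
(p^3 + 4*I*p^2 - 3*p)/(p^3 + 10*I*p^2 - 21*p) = (p + I)/(p + 7*I)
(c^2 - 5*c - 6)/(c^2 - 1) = (c - 6)/(c - 1)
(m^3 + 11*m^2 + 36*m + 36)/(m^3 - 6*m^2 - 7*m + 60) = (m^2 + 8*m + 12)/(m^2 - 9*m + 20)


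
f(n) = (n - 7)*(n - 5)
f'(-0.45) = -12.90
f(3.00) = 8.00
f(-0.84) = 45.79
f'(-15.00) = -42.00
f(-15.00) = 440.00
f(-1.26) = 51.71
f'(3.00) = -6.00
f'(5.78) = -0.44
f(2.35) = 12.32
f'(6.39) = 0.78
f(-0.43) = 40.34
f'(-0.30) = -12.60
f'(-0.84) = -13.68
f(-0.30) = 38.69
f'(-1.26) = -14.52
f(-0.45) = 40.60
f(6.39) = -0.85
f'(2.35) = -7.30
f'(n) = 2*n - 12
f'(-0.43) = -12.86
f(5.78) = -0.95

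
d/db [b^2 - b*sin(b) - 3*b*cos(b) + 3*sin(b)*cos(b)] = 3*b*sin(b) - b*cos(b) + 2*b - sin(b) - 3*cos(b) + 3*cos(2*b)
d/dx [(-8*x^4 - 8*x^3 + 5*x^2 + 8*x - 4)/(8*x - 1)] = 2*(-96*x^4 - 48*x^3 + 32*x^2 - 5*x + 12)/(64*x^2 - 16*x + 1)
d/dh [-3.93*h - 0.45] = -3.93000000000000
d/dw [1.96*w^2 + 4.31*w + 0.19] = 3.92*w + 4.31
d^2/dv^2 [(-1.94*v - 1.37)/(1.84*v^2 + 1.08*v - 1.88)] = (-(1.94*v + 1.37)*(3.68*v + 1.08)*(7.36*v + 2.16) + (21.4176*v + 9.232)*(1.84*v^2 + 1.08*v - 1.88))/(1.84*v^2 + 1.08*v - 1.88)^3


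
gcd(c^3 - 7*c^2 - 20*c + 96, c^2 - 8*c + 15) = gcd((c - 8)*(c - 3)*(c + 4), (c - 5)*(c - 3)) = c - 3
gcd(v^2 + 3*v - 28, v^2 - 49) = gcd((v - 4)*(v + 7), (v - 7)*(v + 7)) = v + 7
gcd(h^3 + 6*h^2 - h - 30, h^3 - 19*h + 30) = h^2 + 3*h - 10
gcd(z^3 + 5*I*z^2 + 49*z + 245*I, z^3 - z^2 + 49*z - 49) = z^2 + 49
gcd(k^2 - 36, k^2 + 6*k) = k + 6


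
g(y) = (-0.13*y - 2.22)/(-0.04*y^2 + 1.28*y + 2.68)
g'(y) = (-0.13*y - 2.22)*(0.08*y - 1.28)/(-0.04*y^2 + 1.28*y + 2.68)^2 - 0.13/(-0.04*y^2 + 1.28*y + 2.68)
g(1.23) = -0.57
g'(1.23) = 0.13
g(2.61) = -0.45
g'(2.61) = 0.06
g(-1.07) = -1.65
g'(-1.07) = 1.67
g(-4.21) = 0.49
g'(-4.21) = 0.27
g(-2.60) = 2.05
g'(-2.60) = 3.46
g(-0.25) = -0.93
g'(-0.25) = 0.46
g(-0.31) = -0.96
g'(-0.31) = 0.49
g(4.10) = -0.38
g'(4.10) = 0.03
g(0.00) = -0.83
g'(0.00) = 0.35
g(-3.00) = 1.20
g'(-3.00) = 1.29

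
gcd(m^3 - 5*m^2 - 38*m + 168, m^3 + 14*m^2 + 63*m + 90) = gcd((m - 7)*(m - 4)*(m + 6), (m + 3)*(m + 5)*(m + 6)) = m + 6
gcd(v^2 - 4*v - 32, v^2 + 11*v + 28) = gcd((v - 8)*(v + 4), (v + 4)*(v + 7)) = v + 4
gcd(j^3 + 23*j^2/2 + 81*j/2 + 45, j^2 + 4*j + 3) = j + 3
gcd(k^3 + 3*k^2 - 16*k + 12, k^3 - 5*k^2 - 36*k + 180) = k + 6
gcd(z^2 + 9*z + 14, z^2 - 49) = z + 7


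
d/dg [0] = 0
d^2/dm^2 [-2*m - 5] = 0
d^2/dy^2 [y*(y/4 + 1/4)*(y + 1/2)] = 3*y/2 + 3/4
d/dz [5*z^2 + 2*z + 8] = 10*z + 2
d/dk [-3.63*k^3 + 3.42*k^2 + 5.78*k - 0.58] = -10.89*k^2 + 6.84*k + 5.78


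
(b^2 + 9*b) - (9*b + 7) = b^2 - 7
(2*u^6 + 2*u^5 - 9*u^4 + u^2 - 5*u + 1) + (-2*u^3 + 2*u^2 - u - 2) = 2*u^6 + 2*u^5 - 9*u^4 - 2*u^3 + 3*u^2 - 6*u - 1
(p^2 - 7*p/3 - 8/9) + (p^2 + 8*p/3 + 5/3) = 2*p^2 + p/3 + 7/9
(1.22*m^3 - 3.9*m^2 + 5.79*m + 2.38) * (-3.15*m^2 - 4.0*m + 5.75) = -3.843*m^5 + 7.405*m^4 + 4.3765*m^3 - 53.082*m^2 + 23.7725*m + 13.685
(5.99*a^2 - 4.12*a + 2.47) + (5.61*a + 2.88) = 5.99*a^2 + 1.49*a + 5.35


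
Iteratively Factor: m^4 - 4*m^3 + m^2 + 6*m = (m)*(m^3 - 4*m^2 + m + 6) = m*(m - 2)*(m^2 - 2*m - 3) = m*(m - 2)*(m + 1)*(m - 3)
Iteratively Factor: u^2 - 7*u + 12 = (u - 4)*(u - 3)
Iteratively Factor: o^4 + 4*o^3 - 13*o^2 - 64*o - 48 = (o + 3)*(o^3 + o^2 - 16*o - 16) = (o + 1)*(o + 3)*(o^2 - 16) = (o - 4)*(o + 1)*(o + 3)*(o + 4)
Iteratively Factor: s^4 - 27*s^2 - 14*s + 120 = (s + 4)*(s^3 - 4*s^2 - 11*s + 30) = (s - 2)*(s + 4)*(s^2 - 2*s - 15) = (s - 2)*(s + 3)*(s + 4)*(s - 5)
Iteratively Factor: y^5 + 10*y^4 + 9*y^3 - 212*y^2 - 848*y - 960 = (y + 4)*(y^4 + 6*y^3 - 15*y^2 - 152*y - 240) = (y + 4)^2*(y^3 + 2*y^2 - 23*y - 60) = (y + 3)*(y + 4)^2*(y^2 - y - 20) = (y - 5)*(y + 3)*(y + 4)^2*(y + 4)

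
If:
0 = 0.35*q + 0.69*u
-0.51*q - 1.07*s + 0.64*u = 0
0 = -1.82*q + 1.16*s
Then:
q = 0.00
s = 0.00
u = 0.00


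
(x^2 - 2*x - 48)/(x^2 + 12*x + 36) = (x - 8)/(x + 6)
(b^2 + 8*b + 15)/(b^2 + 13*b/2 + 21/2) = 2*(b + 5)/(2*b + 7)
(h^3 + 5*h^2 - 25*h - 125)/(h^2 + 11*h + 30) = (h^2 - 25)/(h + 6)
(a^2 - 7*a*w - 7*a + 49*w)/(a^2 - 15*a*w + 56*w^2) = (7 - a)/(-a + 8*w)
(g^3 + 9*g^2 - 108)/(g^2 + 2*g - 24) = (g^2 + 3*g - 18)/(g - 4)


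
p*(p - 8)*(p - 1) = p^3 - 9*p^2 + 8*p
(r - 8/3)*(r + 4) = r^2 + 4*r/3 - 32/3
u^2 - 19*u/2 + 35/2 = (u - 7)*(u - 5/2)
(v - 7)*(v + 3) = v^2 - 4*v - 21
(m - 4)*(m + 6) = m^2 + 2*m - 24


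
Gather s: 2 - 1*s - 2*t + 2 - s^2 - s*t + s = -s^2 - s*t - 2*t + 4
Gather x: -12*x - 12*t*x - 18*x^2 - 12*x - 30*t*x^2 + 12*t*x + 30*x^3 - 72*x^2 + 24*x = 30*x^3 + x^2*(-30*t - 90)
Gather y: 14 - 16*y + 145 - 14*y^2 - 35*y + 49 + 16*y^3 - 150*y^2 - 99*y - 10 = 16*y^3 - 164*y^2 - 150*y + 198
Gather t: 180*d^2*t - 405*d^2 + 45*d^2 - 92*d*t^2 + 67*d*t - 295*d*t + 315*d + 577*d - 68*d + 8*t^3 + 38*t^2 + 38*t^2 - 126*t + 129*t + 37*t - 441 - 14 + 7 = -360*d^2 + 824*d + 8*t^3 + t^2*(76 - 92*d) + t*(180*d^2 - 228*d + 40) - 448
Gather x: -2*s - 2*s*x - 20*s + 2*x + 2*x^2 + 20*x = -22*s + 2*x^2 + x*(22 - 2*s)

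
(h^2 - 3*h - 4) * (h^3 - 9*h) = h^5 - 3*h^4 - 13*h^3 + 27*h^2 + 36*h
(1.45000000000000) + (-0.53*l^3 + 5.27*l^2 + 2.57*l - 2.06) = -0.53*l^3 + 5.27*l^2 + 2.57*l - 0.61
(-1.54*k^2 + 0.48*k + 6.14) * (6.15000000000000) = -9.471*k^2 + 2.952*k + 37.761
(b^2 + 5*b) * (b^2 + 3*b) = b^4 + 8*b^3 + 15*b^2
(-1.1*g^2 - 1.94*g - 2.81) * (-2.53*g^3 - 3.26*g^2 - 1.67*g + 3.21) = 2.783*g^5 + 8.4942*g^4 + 15.2707*g^3 + 8.8694*g^2 - 1.5347*g - 9.0201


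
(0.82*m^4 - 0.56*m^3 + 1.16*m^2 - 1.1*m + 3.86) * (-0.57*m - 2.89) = -0.4674*m^5 - 2.0506*m^4 + 0.9572*m^3 - 2.7254*m^2 + 0.978800000000001*m - 11.1554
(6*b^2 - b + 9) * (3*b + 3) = 18*b^3 + 15*b^2 + 24*b + 27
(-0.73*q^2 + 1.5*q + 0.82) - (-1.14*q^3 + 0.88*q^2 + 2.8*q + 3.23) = 1.14*q^3 - 1.61*q^2 - 1.3*q - 2.41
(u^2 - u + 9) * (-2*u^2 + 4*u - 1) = -2*u^4 + 6*u^3 - 23*u^2 + 37*u - 9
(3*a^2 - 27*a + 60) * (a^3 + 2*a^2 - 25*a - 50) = 3*a^5 - 21*a^4 - 69*a^3 + 645*a^2 - 150*a - 3000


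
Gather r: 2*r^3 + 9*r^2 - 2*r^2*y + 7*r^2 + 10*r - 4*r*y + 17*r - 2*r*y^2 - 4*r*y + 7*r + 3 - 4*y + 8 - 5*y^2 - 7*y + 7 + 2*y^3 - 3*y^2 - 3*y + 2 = 2*r^3 + r^2*(16 - 2*y) + r*(-2*y^2 - 8*y + 34) + 2*y^3 - 8*y^2 - 14*y + 20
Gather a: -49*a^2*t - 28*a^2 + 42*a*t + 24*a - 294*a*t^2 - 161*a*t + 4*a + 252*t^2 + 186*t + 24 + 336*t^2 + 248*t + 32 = a^2*(-49*t - 28) + a*(-294*t^2 - 119*t + 28) + 588*t^2 + 434*t + 56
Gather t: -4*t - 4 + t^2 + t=t^2 - 3*t - 4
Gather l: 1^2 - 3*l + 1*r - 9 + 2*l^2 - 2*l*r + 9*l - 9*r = 2*l^2 + l*(6 - 2*r) - 8*r - 8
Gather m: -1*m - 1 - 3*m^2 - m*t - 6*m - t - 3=-3*m^2 + m*(-t - 7) - t - 4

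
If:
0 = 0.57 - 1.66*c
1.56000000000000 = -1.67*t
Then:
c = 0.34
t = -0.93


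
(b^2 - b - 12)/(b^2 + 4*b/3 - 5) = 3*(b - 4)/(3*b - 5)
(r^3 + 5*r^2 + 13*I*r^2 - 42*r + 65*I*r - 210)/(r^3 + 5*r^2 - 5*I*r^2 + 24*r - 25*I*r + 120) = (r^2 + 13*I*r - 42)/(r^2 - 5*I*r + 24)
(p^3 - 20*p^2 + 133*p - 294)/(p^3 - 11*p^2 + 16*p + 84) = (p - 7)/(p + 2)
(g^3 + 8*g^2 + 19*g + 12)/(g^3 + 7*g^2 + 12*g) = (g + 1)/g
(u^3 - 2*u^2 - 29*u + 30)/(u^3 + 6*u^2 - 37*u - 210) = (u - 1)/(u + 7)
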